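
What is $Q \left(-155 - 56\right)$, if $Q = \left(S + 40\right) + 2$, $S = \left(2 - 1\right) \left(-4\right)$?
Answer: $-8018$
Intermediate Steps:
$S = -4$ ($S = 1 \left(-4\right) = -4$)
$Q = 38$ ($Q = \left(-4 + 40\right) + 2 = 36 + 2 = 38$)
$Q \left(-155 - 56\right) = 38 \left(-155 - 56\right) = 38 \left(-211\right) = -8018$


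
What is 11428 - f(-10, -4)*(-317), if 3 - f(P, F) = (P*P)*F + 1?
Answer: 138862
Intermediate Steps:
f(P, F) = 2 - F*P² (f(P, F) = 3 - ((P*P)*F + 1) = 3 - (P²*F + 1) = 3 - (F*P² + 1) = 3 - (1 + F*P²) = 3 + (-1 - F*P²) = 2 - F*P²)
11428 - f(-10, -4)*(-317) = 11428 - (2 - 1*(-4)*(-10)²)*(-317) = 11428 - (2 - 1*(-4)*100)*(-317) = 11428 - (2 + 400)*(-317) = 11428 - 402*(-317) = 11428 - 1*(-127434) = 11428 + 127434 = 138862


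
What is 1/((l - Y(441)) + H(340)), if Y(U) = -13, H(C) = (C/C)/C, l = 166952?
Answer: 340/56768101 ≈ 5.9893e-6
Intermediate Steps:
H(C) = 1/C
1/((l - Y(441)) + H(340)) = 1/((166952 - 1*(-13)) + 1/340) = 1/((166952 + 13) + 1/340) = 1/(166965 + 1/340) = 1/(56768101/340) = 340/56768101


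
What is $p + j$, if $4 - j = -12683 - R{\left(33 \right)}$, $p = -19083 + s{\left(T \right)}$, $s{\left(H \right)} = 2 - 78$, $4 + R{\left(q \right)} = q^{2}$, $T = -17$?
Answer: $-5387$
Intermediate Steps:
$R{\left(q \right)} = -4 + q^{2}$
$s{\left(H \right)} = -76$
$p = -19159$ ($p = -19083 - 76 = -19159$)
$j = 13772$ ($j = 4 - \left(-12683 - \left(-4 + 33^{2}\right)\right) = 4 - \left(-12683 - \left(-4 + 1089\right)\right) = 4 - \left(-12683 - 1085\right) = 4 - -13768 = 4 + 13768 = 13772$)
$p + j = -19159 + 13772 = -5387$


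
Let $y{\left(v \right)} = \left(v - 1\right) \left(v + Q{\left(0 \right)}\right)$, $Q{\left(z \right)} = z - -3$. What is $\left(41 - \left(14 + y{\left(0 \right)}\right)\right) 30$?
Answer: $900$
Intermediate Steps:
$Q{\left(z \right)} = 3 + z$ ($Q{\left(z \right)} = z + 3 = 3 + z$)
$y{\left(v \right)} = \left(-1 + v\right) \left(3 + v\right)$ ($y{\left(v \right)} = \left(v - 1\right) \left(v + \left(3 + 0\right)\right) = \left(-1 + v\right) \left(v + 3\right) = \left(-1 + v\right) \left(3 + v\right)$)
$\left(41 - \left(14 + y{\left(0 \right)}\right)\right) 30 = \left(41 - \left(11 + 0\right)\right) 30 = \left(41 - 11\right) 30 = 30 \cdot 30 = 900$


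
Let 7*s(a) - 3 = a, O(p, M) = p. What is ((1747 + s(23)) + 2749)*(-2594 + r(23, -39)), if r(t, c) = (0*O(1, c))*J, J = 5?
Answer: -81705812/7 ≈ -1.1672e+7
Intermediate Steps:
s(a) = 3/7 + a/7
r(t, c) = 0 (r(t, c) = (0*1)*5 = 0*5 = 0)
((1747 + s(23)) + 2749)*(-2594 + r(23, -39)) = ((1747 + (3/7 + (⅐)*23)) + 2749)*(-2594 + 0) = ((1747 + (3/7 + 23/7)) + 2749)*(-2594) = ((1747 + 26/7) + 2749)*(-2594) = (12255/7 + 2749)*(-2594) = (31498/7)*(-2594) = -81705812/7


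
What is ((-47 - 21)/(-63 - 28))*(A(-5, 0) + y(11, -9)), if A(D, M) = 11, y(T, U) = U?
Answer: 136/91 ≈ 1.4945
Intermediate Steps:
((-47 - 21)/(-63 - 28))*(A(-5, 0) + y(11, -9)) = ((-47 - 21)/(-63 - 28))*(11 - 9) = -68/(-91)*2 = -68*(-1/91)*2 = (68/91)*2 = 136/91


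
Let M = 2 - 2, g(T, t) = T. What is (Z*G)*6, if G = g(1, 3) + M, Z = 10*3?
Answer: 180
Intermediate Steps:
M = 0
Z = 30
G = 1 (G = 1 + 0 = 1)
(Z*G)*6 = (30*1)*6 = 30*6 = 180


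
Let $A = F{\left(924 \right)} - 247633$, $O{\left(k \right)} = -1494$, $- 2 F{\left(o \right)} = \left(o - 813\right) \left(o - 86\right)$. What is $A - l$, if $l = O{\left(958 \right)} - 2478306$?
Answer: $2185658$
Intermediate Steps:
$F{\left(o \right)} = - \frac{\left(-813 + o\right) \left(-86 + o\right)}{2}$ ($F{\left(o \right)} = - \frac{\left(o - 813\right) \left(o - 86\right)}{2} = - \frac{\left(-813 + o\right) \left(-86 + o\right)}{2}$)
$l = -2479800$ ($l = -1494 - 2478306 = -2479800$)
$A = -294142$ ($A = \left(-34959 - \frac{924^{2}}{2} + \frac{899}{2} \cdot 924\right) - 247633 = \left(-34959 - 426888 + 415338\right) - 247633 = -46509 - 247633 = -294142$)
$A - l = -294142 - -2479800 = -294142 + 2479800 = 2185658$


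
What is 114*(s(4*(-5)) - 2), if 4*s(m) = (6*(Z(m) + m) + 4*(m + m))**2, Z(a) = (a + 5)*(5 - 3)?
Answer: 6030372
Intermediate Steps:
Z(a) = 10 + 2*a (Z(a) = (5 + a)*2 = 10 + 2*a)
s(m) = (60 + 26*m)**2/4 (s(m) = (6*((10 + 2*m) + m) + 4*(m + m))**2/4 = (6*(10 + 3*m) + 4*(2*m))**2/4 = ((60 + 18*m) + 8*m)**2/4 = (60 + 26*m)**2/4)
114*(s(4*(-5)) - 2) = 114*((30 + 13*(4*(-5)))**2 - 2) = 114*((30 + 13*(-20))**2 - 2) = 114*((30 - 260)**2 - 2) = 114*((-230)**2 - 2) = 114*(52900 - 2) = 114*52898 = 6030372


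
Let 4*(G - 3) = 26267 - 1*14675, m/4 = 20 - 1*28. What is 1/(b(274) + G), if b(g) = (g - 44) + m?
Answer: 1/3099 ≈ 0.00032268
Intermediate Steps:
m = -32 (m = 4*(20 - 1*28) = 4*(20 - 28) = 4*(-8) = -32)
b(g) = -76 + g (b(g) = (g - 44) - 32 = (-44 + g) - 32 = -76 + g)
G = 2901 (G = 3 + (26267 - 1*14675)/4 = 3 + (26267 - 14675)/4 = 3 + (¼)*11592 = 3 + 2898 = 2901)
1/(b(274) + G) = 1/((-76 + 274) + 2901) = 1/(198 + 2901) = 1/3099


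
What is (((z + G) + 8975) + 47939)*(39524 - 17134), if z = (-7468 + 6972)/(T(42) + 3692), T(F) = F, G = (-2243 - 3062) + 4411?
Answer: 2341749769880/1867 ≈ 1.2543e+9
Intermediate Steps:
G = -894 (G = -5305 + 4411 = -894)
z = -248/1867 (z = (-7468 + 6972)/(42 + 3692) = -496/3734 = -496*1/3734 = -248/1867 ≈ -0.13283)
(((z + G) + 8975) + 47939)*(39524 - 17134) = (((-248/1867 - 894) + 8975) + 47939)*(39524 - 17134) = ((-1669346/1867 + 8975) + 47939)*22390 = (15086979/1867 + 47939)*22390 = (104589092/1867)*22390 = 2341749769880/1867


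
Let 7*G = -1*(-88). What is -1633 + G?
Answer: -11343/7 ≈ -1620.4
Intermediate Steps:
G = 88/7 (G = (-1*(-88))/7 = (⅐)*88 = 88/7 ≈ 12.571)
-1633 + G = -1633 + 88/7 = -11343/7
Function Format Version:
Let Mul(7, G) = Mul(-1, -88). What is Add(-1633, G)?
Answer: Rational(-11343, 7) ≈ -1620.4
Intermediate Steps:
G = Rational(88, 7) (G = Mul(Rational(1, 7), Mul(-1, -88)) = Mul(Rational(1, 7), 88) = Rational(88, 7) ≈ 12.571)
Add(-1633, G) = Add(-1633, Rational(88, 7)) = Rational(-11343, 7)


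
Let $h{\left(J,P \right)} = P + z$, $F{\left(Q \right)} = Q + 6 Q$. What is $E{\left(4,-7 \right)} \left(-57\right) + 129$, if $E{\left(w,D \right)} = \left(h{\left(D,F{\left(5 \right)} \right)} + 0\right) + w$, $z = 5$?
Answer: $-2379$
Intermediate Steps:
$F{\left(Q \right)} = 7 Q$
$h{\left(J,P \right)} = 5 + P$ ($h{\left(J,P \right)} = P + 5 = 5 + P$)
$E{\left(w,D \right)} = 40 + w$ ($E{\left(w,D \right)} = \left(\left(5 + 7 \cdot 5\right) + 0\right) + w = \left(\left(5 + 35\right) + 0\right) + w = \left(40 + 0\right) + w = 40 + w$)
$E{\left(4,-7 \right)} \left(-57\right) + 129 = \left(40 + 4\right) \left(-57\right) + 129 = 44 \left(-57\right) + 129 = -2508 + 129 = -2379$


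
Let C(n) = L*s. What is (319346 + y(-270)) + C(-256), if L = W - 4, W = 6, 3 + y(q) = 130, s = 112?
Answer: 319697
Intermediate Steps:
y(q) = 127 (y(q) = -3 + 130 = 127)
L = 2 (L = 6 - 4 = 2)
C(n) = 224 (C(n) = 2*112 = 224)
(319346 + y(-270)) + C(-256) = (319346 + 127) + 224 = 319473 + 224 = 319697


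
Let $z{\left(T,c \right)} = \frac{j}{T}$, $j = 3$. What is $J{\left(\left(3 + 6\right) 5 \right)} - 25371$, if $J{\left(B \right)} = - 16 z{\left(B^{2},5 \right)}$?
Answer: $- \frac{17125441}{675} \approx -25371.0$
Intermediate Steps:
$z{\left(T,c \right)} = \frac{3}{T}$
$J{\left(B \right)} = - \frac{48}{B^{2}}$ ($J{\left(B \right)} = - 16 \frac{3}{B^{2}} = - \frac{48}{B^{2}}$)
$J{\left(\left(3 + 6\right) 5 \right)} - 25371 = - \frac{48}{25 \left(3 + 6\right)^{2}} - 25371 = - \frac{48}{2025} - 25371 = \left(-48\right) \frac{1}{2025} - 25371 = - \frac{16}{675} - 25371 = - \frac{17125441}{675}$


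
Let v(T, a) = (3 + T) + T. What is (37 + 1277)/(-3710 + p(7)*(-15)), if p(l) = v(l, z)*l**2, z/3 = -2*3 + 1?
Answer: -1314/16205 ≈ -0.081086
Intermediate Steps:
z = -15 (z = 3*(-2*3 + 1) = 3*(-6 + 1) = 3*(-5) = -15)
v(T, a) = 3 + 2*T
p(l) = l**2*(3 + 2*l) (p(l) = (3 + 2*l)*l**2 = l**2*(3 + 2*l))
(37 + 1277)/(-3710 + p(7)*(-15)) = (37 + 1277)/(-3710 + (7**2*(3 + 2*7))*(-15)) = 1314/(-3710 + (49*(3 + 14))*(-15)) = 1314/(-3710 + (49*17)*(-15)) = 1314/(-3710 + 833*(-15)) = 1314/(-3710 - 12495) = 1314/(-16205) = 1314*(-1/16205) = -1314/16205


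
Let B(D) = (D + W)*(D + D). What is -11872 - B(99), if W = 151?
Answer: -61372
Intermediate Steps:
B(D) = 2*D*(151 + D) (B(D) = (D + 151)*(D + D) = (151 + D)*(2*D) = 2*D*(151 + D))
-11872 - B(99) = -11872 - 2*99*(151 + 99) = -11872 - 2*99*250 = -11872 - 1*49500 = -11872 - 49500 = -61372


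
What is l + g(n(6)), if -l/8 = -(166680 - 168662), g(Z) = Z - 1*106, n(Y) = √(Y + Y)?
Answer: -15962 + 2*√3 ≈ -15959.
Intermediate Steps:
n(Y) = √2*√Y (n(Y) = √(2*Y) = √2*√Y)
g(Z) = -106 + Z (g(Z) = Z - 106 = -106 + Z)
l = -15856 (l = -(-8)*(166680 - 168662) = -(-8)*(-1982) = -8*1982 = -15856)
l + g(n(6)) = -15856 + (-106 + √2*√6) = -15856 + (-106 + 2*√3) = -15962 + 2*√3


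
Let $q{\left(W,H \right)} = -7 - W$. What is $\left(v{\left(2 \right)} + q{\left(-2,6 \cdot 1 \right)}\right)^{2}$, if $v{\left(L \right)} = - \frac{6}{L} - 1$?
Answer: $81$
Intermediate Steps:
$v{\left(L \right)} = -1 - \frac{6}{L}$ ($v{\left(L \right)} = - \frac{6}{L} - 1 = -1 - \frac{6}{L}$)
$\left(v{\left(2 \right)} + q{\left(-2,6 \cdot 1 \right)}\right)^{2} = \left(\frac{-6 - 2}{2} - 5\right)^{2} = \left(\frac{-6 - 2}{2} + \left(-7 + 2\right)\right)^{2} = \left(\frac{1}{2} \left(-8\right) - 5\right)^{2} = \left(-4 - 5\right)^{2} = \left(-9\right)^{2} = 81$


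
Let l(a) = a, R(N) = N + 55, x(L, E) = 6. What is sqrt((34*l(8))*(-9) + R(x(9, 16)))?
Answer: I*sqrt(2387) ≈ 48.857*I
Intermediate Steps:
R(N) = 55 + N
sqrt((34*l(8))*(-9) + R(x(9, 16))) = sqrt((34*8)*(-9) + (55 + 6)) = sqrt(272*(-9) + 61) = sqrt(-2448 + 61) = sqrt(-2387) = I*sqrt(2387)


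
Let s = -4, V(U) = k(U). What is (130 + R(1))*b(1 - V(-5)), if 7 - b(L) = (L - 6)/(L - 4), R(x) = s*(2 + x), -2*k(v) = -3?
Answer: 5900/9 ≈ 655.56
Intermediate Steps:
k(v) = 3/2 (k(v) = -1/2*(-3) = 3/2)
V(U) = 3/2
R(x) = -8 - 4*x (R(x) = -4*(2 + x) = -8 - 4*x)
b(L) = 7 - (-6 + L)/(-4 + L) (b(L) = 7 - (L - 6)/(L - 4) = 7 - (-6 + L)/(-4 + L))
(130 + R(1))*b(1 - V(-5)) = (130 + (-8 - 4*1))*(2*(-11 + 3*(1 - 1*3/2))/(-4 + (1 - 1*3/2))) = (130 + (-8 - 4))*(2*(-11 + 3*(1 - 3/2))/(-4 + (1 - 3/2))) = (130 - 12)*(2*(-11 + 3*(-1/2))/(-4 - 1/2)) = 118*(2*(-11 - 3/2)/(-9/2)) = 118*(2*(-2/9)*(-25/2)) = 118*(50/9) = 5900/9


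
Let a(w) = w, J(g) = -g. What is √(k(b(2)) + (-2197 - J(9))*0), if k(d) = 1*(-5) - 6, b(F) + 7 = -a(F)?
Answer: I*√11 ≈ 3.3166*I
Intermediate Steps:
b(F) = -7 - F
k(d) = -11 (k(d) = -5 - 6 = -11)
√(k(b(2)) + (-2197 - J(9))*0) = √(-11 + (-2197 - (-1)*9)*0) = √(-11 + (-2197 - 1*(-9))*0) = √(-11 + (-2197 + 9)*0) = √(-11 - 2188*0) = √(-11 + 0) = √(-11) = I*√11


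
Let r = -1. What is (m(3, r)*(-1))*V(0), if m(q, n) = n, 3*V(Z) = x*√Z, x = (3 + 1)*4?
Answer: 0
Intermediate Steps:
x = 16 (x = 4*4 = 16)
V(Z) = 16*√Z/3 (V(Z) = (16*√Z)/3 = 16*√Z/3)
(m(3, r)*(-1))*V(0) = (-1*(-1))*(16*√0/3) = 1*((16/3)*0) = 1*0 = 0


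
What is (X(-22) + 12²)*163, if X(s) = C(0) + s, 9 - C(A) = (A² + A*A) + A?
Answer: 21353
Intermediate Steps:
C(A) = 9 - A - 2*A² (C(A) = 9 - ((A² + A*A) + A) = 9 - ((A² + A²) + A) = 9 - (2*A² + A) = 9 - (A + 2*A²) = 9 + (-A - 2*A²) = 9 - A - 2*A²)
X(s) = 9 + s (X(s) = (9 - 1*0 - 2*0²) + s = (9 + 0 - 2*0) + s = (9 + 0 + 0) + s = 9 + s)
(X(-22) + 12²)*163 = ((9 - 22) + 12²)*163 = (-13 + 144)*163 = 131*163 = 21353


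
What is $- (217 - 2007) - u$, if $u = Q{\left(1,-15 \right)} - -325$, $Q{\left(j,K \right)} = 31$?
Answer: $1434$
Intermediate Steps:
$u = 356$ ($u = 31 - -325 = 31 + 325 = 356$)
$- (217 - 2007) - u = - (217 - 2007) - 356 = \left(-1\right) \left(-1790\right) - 356 = 1790 - 356 = 1434$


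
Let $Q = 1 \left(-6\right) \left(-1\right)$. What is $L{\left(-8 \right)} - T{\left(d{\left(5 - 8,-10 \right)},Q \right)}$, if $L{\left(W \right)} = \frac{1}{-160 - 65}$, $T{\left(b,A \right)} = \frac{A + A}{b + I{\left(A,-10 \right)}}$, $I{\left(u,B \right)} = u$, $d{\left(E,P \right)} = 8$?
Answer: $- \frac{1357}{1575} \approx -0.86159$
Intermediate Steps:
$Q = 6$ ($Q = \left(-6\right) \left(-1\right) = 6$)
$T{\left(b,A \right)} = \frac{2 A}{A + b}$ ($T{\left(b,A \right)} = \frac{A + A}{b + A} = \frac{2 A}{A + b}$)
$L{\left(W \right)} = - \frac{1}{225}$ ($L{\left(W \right)} = \frac{1}{-225} = - \frac{1}{225}$)
$L{\left(-8 \right)} - T{\left(d{\left(5 - 8,-10 \right)},Q \right)} = - \frac{1}{225} - 2 \cdot 6 \frac{1}{6 + 8} = - \frac{1}{225} - 2 \cdot 6 \cdot \frac{1}{14} = - \frac{1}{225} - \frac{6}{7} = - \frac{1357}{1575}$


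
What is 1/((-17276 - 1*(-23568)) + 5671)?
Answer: 1/11963 ≈ 8.3591e-5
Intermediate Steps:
1/((-17276 - 1*(-23568)) + 5671) = 1/((-17276 + 23568) + 5671) = 1/(6292 + 5671) = 1/11963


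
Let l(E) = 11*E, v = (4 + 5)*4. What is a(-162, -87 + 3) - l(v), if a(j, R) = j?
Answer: -558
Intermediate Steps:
v = 36 (v = 9*4 = 36)
a(-162, -87 + 3) - l(v) = -162 - 11*36 = -162 - 1*396 = -162 - 396 = -558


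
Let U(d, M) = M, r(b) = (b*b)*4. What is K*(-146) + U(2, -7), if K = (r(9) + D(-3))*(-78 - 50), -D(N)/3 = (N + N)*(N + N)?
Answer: 4036601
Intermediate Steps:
D(N) = -12*N**2 (D(N) = -3*(N + N)*(N + N) = -3*2*N*2*N = -12*N**2)
r(b) = 4*b**2 (r(b) = b**2*4 = 4*b**2)
K = -27648 (K = (4*9**2 - 12*(-3)**2)*(-78 - 50) = (4*81 - 12*9)*(-128) = (324 - 108)*(-128) = 216*(-128) = -27648)
K*(-146) + U(2, -7) = -27648*(-146) - 7 = 4036608 - 7 = 4036601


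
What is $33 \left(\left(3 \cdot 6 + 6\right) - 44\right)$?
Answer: $-660$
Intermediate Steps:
$33 \left(\left(3 \cdot 6 + 6\right) - 44\right) = 33 \left(\left(18 + 6\right) - 44\right) = 33 \left(24 - 44\right) = 33 \left(-20\right) = -660$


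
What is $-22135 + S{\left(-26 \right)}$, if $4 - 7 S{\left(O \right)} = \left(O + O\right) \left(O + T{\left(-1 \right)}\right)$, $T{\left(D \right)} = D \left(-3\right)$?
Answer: $- \frac{156137}{7} \approx -22305.0$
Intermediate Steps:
$T{\left(D \right)} = - 3 D$
$S{\left(O \right)} = \frac{4}{7} - \frac{2 O \left(3 + O\right)}{7}$ ($S{\left(O \right)} = \frac{4}{7} - \frac{\left(O + O\right) \left(O - -3\right)}{7} = \frac{4}{7} - \frac{2 O \left(O + 3\right)}{7} = \frac{4}{7} - \frac{2 O \left(3 + O\right)}{7}$)
$-22135 + S{\left(-26 \right)} = -22135 - \left(- \frac{160}{7} + \frac{1352}{7}\right) = -22135 + \left(\frac{4}{7} + \frac{156}{7} - \frac{1352}{7}\right) = -22135 - \frac{1192}{7} = - \frac{156137}{7}$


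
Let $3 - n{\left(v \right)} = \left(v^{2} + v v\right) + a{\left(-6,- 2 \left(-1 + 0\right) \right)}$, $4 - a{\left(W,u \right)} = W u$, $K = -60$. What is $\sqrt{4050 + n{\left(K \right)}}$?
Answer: $i \sqrt{3163} \approx 56.241 i$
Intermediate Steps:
$a{\left(W,u \right)} = 4 - W u$
$n{\left(v \right)} = -13 - 2 v^{2}$ ($n{\left(v \right)} = 3 - \left(\left(v^{2} + v v\right) - \left(-4 - 6 \left(- 2 \left(-1 + 0\right)\right)\right)\right) = 3 - \left(\left(v^{2} + v^{2}\right) - \left(-4 - 6 \left(\left(-2\right) \left(-1\right)\right)\right)\right) = 3 - \left(2 v^{2} - \left(-4 - 12\right)\right) = 3 - \left(2 v^{2} + \left(4 + 12\right)\right) = 3 - \left(2 v^{2} + 16\right) = 3 - \left(16 + 2 v^{2}\right) = -13 - 2 v^{2}$)
$\sqrt{4050 + n{\left(K \right)}} = \sqrt{4050 - \left(13 + 2 \left(-60\right)^{2}\right)} = \sqrt{4050 - 7213} = \sqrt{-3163} = i \sqrt{3163}$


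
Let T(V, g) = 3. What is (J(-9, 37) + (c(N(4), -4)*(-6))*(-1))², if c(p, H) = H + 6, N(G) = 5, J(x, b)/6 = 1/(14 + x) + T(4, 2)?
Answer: 24336/25 ≈ 973.44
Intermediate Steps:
J(x, b) = 18 + 6/(14 + x) (J(x, b) = 6*(1/(14 + x) + 3) = 6*(3 + 1/(14 + x)) = 18 + 6/(14 + x))
c(p, H) = 6 + H
(J(-9, 37) + (c(N(4), -4)*(-6))*(-1))² = (6*(43 + 3*(-9))/(14 - 9) + ((6 - 4)*(-6))*(-1))² = (6*(43 - 27)/5 + (2*(-6))*(-1))² = (6*(⅕)*16 - 12*(-1))² = (96/5 + 12)² = (156/5)² = 24336/25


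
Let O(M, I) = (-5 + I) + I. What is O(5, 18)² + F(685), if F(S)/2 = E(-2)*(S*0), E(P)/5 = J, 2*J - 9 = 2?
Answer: 961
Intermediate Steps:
J = 11/2 (J = 9/2 + (½)*2 = 9/2 + 1 = 11/2 ≈ 5.5000)
O(M, I) = -5 + 2*I
E(P) = 55/2 (E(P) = 5*(11/2) = 55/2)
F(S) = 0 (F(S) = 2*(55*(S*0)/2) = 2*((55/2)*0) = 2*0 = 0)
O(5, 18)² + F(685) = (-5 + 2*18)² + 0 = (-5 + 36)² + 0 = 31² + 0 = 961 + 0 = 961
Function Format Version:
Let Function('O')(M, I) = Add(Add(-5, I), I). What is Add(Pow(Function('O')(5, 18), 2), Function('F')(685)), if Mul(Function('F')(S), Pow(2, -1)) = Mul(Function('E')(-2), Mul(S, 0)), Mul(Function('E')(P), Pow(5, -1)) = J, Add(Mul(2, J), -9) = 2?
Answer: 961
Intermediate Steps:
J = Rational(11, 2) (J = Add(Rational(9, 2), Mul(Rational(1, 2), 2)) = Add(Rational(9, 2), 1) = Rational(11, 2) ≈ 5.5000)
Function('O')(M, I) = Add(-5, Mul(2, I))
Function('E')(P) = Rational(55, 2) (Function('E')(P) = Mul(5, Rational(11, 2)) = Rational(55, 2))
Function('F')(S) = 0 (Function('F')(S) = Mul(2, Mul(Rational(55, 2), Mul(S, 0))) = Mul(2, Mul(Rational(55, 2), 0)) = Mul(2, 0) = 0)
Add(Pow(Function('O')(5, 18), 2), Function('F')(685)) = Add(Pow(Add(-5, Mul(2, 18)), 2), 0) = Add(Pow(Add(-5, 36), 2), 0) = Add(Pow(31, 2), 0) = Add(961, 0) = 961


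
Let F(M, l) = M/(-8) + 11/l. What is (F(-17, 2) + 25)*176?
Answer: 5742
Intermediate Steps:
F(M, l) = 11/l - M/8 (F(M, l) = M*(-1/8) + 11/l = -M/8 + 11/l = 11/l - M/8)
(F(-17, 2) + 25)*176 = ((11/2 - 1/8*(-17)) + 25)*176 = ((11*(1/2) + 17/8) + 25)*176 = ((11/2 + 17/8) + 25)*176 = (61/8 + 25)*176 = (261/8)*176 = 5742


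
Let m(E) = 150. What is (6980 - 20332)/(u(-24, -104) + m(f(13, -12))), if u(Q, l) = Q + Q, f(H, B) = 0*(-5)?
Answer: -6676/51 ≈ -130.90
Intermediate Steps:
f(H, B) = 0
u(Q, l) = 2*Q
(6980 - 20332)/(u(-24, -104) + m(f(13, -12))) = (6980 - 20332)/(2*(-24) + 150) = -13352/(-48 + 150) = -13352/102 = -13352*1/102 = -6676/51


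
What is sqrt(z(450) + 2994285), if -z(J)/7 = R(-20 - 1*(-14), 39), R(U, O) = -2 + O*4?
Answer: sqrt(2993207) ≈ 1730.1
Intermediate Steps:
R(U, O) = -2 + 4*O
z(J) = -1078 (z(J) = -7*(-2 + 4*39) = -7*(-2 + 156) = -7*154 = -1078)
sqrt(z(450) + 2994285) = sqrt(-1078 + 2994285) = sqrt(2993207)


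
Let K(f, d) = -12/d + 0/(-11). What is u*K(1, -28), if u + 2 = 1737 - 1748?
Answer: -39/7 ≈ -5.5714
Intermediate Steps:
K(f, d) = -12/d (K(f, d) = -12/d + 0*(-1/11) = -12/d + 0 = -12/d)
u = -13 (u = -2 + (1737 - 1748) = -2 - 11 = -13)
u*K(1, -28) = -(-156)/(-28) = -(-156)*(-1)/28 = -13*3/7 = -39/7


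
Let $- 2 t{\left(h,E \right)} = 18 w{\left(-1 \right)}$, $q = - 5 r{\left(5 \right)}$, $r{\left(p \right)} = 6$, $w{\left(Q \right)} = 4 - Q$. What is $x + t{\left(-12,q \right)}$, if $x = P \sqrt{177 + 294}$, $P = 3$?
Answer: $-45 + 3 \sqrt{471} \approx 20.108$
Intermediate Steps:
$q = -30$ ($q = \left(-5\right) 6 = -30$)
$t{\left(h,E \right)} = -45$ ($t{\left(h,E \right)} = - \frac{18 \left(4 - -1\right)}{2} = - \frac{18 \left(4 + 1\right)}{2} = - \frac{18 \cdot 5}{2} = \left(- \frac{1}{2}\right) 90 = -45$)
$x = 3 \sqrt{471}$ ($x = 3 \sqrt{177 + 294} = 3 \sqrt{471} \approx 65.108$)
$x + t{\left(-12,q \right)} = 3 \sqrt{471} - 45 = -45 + 3 \sqrt{471}$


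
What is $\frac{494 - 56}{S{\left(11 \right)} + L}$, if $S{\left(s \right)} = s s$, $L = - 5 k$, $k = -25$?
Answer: $\frac{73}{41} \approx 1.7805$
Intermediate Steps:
$L = 125$ ($L = \left(-5\right) \left(-25\right) = 125$)
$S{\left(s \right)} = s^{2}$
$\frac{494 - 56}{S{\left(11 \right)} + L} = \frac{494 - 56}{11^{2} + 125} = \frac{438}{121 + 125} = \frac{438}{246} = 438 \cdot \frac{1}{246} = \frac{73}{41}$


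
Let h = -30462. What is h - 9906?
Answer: -40368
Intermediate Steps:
h - 9906 = -30462 - 9906 = -40368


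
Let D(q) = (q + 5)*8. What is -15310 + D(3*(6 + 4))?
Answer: -15030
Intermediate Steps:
D(q) = 40 + 8*q (D(q) = (5 + q)*8 = 40 + 8*q)
-15310 + D(3*(6 + 4)) = -15310 + (40 + 8*(3*(6 + 4))) = -15310 + (40 + 8*(3*10)) = -15310 + (40 + 8*30) = -15310 + (40 + 240) = -15310 + 280 = -15030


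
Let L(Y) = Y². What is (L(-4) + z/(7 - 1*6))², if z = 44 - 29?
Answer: 961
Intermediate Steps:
z = 15
(L(-4) + z/(7 - 1*6))² = ((-4)² + 15/(7 - 1*6))² = (16 + 15/(7 - 6))² = (16 + 15/1)² = (16 + 15*1)² = (16 + 15)² = 31² = 961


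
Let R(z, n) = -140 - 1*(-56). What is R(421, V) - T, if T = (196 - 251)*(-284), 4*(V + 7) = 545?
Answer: -15704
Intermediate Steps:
V = 517/4 (V = -7 + (¼)*545 = -7 + 545/4 = 517/4 ≈ 129.25)
R(z, n) = -84 (R(z, n) = -140 + 56 = -84)
T = 15620 (T = -55*(-284) = 15620)
R(421, V) - T = -84 - 1*15620 = -84 - 15620 = -15704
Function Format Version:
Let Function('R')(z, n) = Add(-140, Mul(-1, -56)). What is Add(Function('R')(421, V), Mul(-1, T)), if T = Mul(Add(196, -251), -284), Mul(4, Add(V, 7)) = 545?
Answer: -15704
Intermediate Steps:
V = Rational(517, 4) (V = Add(-7, Mul(Rational(1, 4), 545)) = Add(-7, Rational(545, 4)) = Rational(517, 4) ≈ 129.25)
Function('R')(z, n) = -84 (Function('R')(z, n) = Add(-140, 56) = -84)
T = 15620 (T = Mul(-55, -284) = 15620)
Add(Function('R')(421, V), Mul(-1, T)) = Add(-84, Mul(-1, 15620)) = Add(-84, -15620) = -15704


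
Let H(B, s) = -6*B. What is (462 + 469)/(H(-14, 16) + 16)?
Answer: 931/100 ≈ 9.3100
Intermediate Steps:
(462 + 469)/(H(-14, 16) + 16) = (462 + 469)/(-6*(-14) + 16) = 931/(84 + 16) = 931/100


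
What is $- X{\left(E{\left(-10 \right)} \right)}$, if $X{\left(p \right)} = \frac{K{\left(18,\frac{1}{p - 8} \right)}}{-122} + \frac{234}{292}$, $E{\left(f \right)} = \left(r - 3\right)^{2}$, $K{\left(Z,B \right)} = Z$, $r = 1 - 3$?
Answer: $- \frac{5823}{8906} \approx -0.65383$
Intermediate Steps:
$r = -2$
$E{\left(f \right)} = 25$ ($E{\left(f \right)} = \left(-2 - 3\right)^{2} = \left(-5\right)^{2} = 25$)
$X{\left(p \right)} = \frac{5823}{8906}$ ($X{\left(p \right)} = \frac{18}{-122} + \frac{234}{292} = 18 \left(- \frac{1}{122}\right) + 234 \cdot \frac{1}{292} = - \frac{9}{61} + \frac{117}{146} = \frac{5823}{8906}$)
$- X{\left(E{\left(-10 \right)} \right)} = \left(-1\right) \frac{5823}{8906} = - \frac{5823}{8906}$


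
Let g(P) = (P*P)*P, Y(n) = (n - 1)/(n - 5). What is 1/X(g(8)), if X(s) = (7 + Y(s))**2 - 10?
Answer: 257049/13913110 ≈ 0.018475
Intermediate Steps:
Y(n) = (-1 + n)/(-5 + n)
g(P) = P**3 (g(P) = P**2*P = P**3)
X(s) = -10 + (7 + (-1 + s)/(-5 + s))**2 (X(s) = (7 + (-1 + s)/(-5 + s))**2 - 10 = -10 + (7 + (-1 + s)/(-5 + s))**2)
1/X(g(8)) = 1/(2*(523 - 238*8**3 + 27*(8**3)**2)/(25 + (8**3)**2 - 10*8**3)) = 1/(2*(523 - 238*512 + 27*512**2)/(25 + 512**2 - 10*512)) = 1/(2*(523 - 121856 + 27*262144)/(25 + 262144 - 5120)) = 1/(2*(523 - 121856 + 7077888)/257049) = 1/(2*(1/257049)*6956555) = 1/(13913110/257049) = 257049/13913110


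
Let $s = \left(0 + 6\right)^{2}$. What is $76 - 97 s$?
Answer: $-3416$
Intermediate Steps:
$s = 36$ ($s = 6^{2} = 36$)
$76 - 97 s = 76 - 3492 = -3416$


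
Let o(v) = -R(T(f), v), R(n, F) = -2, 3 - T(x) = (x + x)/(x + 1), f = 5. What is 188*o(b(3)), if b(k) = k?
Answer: 376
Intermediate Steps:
T(x) = 3 - 2*x/(1 + x) (T(x) = 3 - (x + x)/(x + 1) = 3 - 2*x/(1 + x))
o(v) = 2 (o(v) = -1*(-2) = 2)
188*o(b(3)) = 188*2 = 376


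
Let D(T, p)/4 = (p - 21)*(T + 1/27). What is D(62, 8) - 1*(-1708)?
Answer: -40984/27 ≈ -1517.9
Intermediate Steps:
D(T, p) = 4*(-21 + p)*(1/27 + T) (D(T, p) = 4*((p - 21)*(T + 1/27)) = 4*((-21 + p)*(T + 1/27)) = 4*((-21 + p)*(1/27 + T)) = 4*(-21 + p)*(1/27 + T))
D(62, 8) - 1*(-1708) = (-28/9 - 84*62 + (4/27)*8 + 4*62*8) - 1*(-1708) = (-28/9 - 5208 + 32/27 + 1984) + 1708 = -87100/27 + 1708 = -40984/27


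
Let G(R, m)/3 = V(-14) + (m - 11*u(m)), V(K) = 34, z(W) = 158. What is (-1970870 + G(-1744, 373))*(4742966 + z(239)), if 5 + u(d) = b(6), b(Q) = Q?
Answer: -9342445966568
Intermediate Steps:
u(d) = 1 (u(d) = -5 + 6 = 1)
G(R, m) = 69 + 3*m (G(R, m) = 3*(34 + (m - 11*1)) = 3*(34 + (m - 11)) = 3*(34 + (-11 + m)) = 3*(23 + m) = 69 + 3*m)
(-1970870 + G(-1744, 373))*(4742966 + z(239)) = (-1970870 + (69 + 3*373))*(4742966 + 158) = (-1970870 + (69 + 1119))*4743124 = (-1970870 + 1188)*4743124 = -1969682*4743124 = -9342445966568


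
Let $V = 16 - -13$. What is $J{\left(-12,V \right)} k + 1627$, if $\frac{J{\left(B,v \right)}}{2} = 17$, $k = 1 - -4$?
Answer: $1797$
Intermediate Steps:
$V = 29$ ($V = 16 + 13 = 29$)
$k = 5$ ($k = 1 + 4 = 5$)
$J{\left(B,v \right)} = 34$ ($J{\left(B,v \right)} = 2 \cdot 17 = 34$)
$J{\left(-12,V \right)} k + 1627 = 34 \cdot 5 + 1627 = 170 + 1627 = 1797$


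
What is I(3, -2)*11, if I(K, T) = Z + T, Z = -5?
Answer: -77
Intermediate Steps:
I(K, T) = -5 + T
I(3, -2)*11 = (-5 - 2)*11 = -7*11 = -77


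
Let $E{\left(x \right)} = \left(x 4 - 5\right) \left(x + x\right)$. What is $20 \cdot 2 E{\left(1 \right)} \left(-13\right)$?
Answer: $1040$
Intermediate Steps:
$E{\left(x \right)} = 2 x \left(-5 + 4 x\right)$ ($E{\left(x \right)} = \left(4 x - 5\right) 2 x = \left(-5 + 4 x\right) 2 x = 2 x \left(-5 + 4 x\right)$)
$20 \cdot 2 E{\left(1 \right)} \left(-13\right) = 20 \cdot 2 \cdot 2 \cdot 1 \left(-5 + 4 \cdot 1\right) \left(-13\right) = 20 \cdot 2 \cdot 2 \cdot 1 \left(-5 + 4\right) \left(-13\right) = 20 \cdot 2 \cdot 2 \cdot 1 \left(-1\right) \left(-13\right) = 20 \cdot 2 \left(-2\right) \left(-13\right) = 20 \left(-4\right) \left(-13\right) = \left(-80\right) \left(-13\right) = 1040$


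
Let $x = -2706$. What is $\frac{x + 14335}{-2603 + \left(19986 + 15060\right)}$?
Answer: $\frac{11629}{32443} \approx 0.35844$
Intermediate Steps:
$\frac{x + 14335}{-2603 + \left(19986 + 15060\right)} = \frac{-2706 + 14335}{-2603 + \left(19986 + 15060\right)} = \frac{11629}{-2603 + 35046} = \frac{11629}{32443}$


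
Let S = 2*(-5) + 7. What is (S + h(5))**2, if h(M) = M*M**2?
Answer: 14884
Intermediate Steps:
h(M) = M**3
S = -3 (S = -10 + 7 = -3)
(S + h(5))**2 = (-3 + 5**3)**2 = (-3 + 125)**2 = 122**2 = 14884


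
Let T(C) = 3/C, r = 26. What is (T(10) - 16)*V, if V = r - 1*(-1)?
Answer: -4239/10 ≈ -423.90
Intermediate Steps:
V = 27 (V = 26 - 1*(-1) = 26 + 1 = 27)
(T(10) - 16)*V = (3/10 - 16)*27 = -157/10*27 = -4239/10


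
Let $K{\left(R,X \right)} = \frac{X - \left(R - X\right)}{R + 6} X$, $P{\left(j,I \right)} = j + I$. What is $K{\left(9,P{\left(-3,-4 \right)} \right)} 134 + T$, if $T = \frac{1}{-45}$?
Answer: $\frac{64721}{45} \approx 1438.2$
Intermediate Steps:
$T = - \frac{1}{45} \approx -0.022222$
$P{\left(j,I \right)} = I + j$
$K{\left(R,X \right)} = \frac{X \left(- R + 2 X\right)}{6 + R}$ ($K{\left(R,X \right)} = \frac{- R + 2 X}{6 + R} X = \frac{X \left(- R + 2 X\right)}{6 + R}$)
$K{\left(9,P{\left(-3,-4 \right)} \right)} 134 + T = \frac{\left(-4 - 3\right) \left(\left(-1\right) 9 + 2 \left(-4 - 3\right)\right)}{6 + 9} \cdot 134 - \frac{1}{45} = - \frac{7 \left(-9 + 2 \left(-7\right)\right)}{15} \cdot 134 - \frac{1}{45} = \left(-7\right) \frac{1}{15} \left(-9 - 14\right) 134 - \frac{1}{45} = \left(-7\right) \frac{1}{15} \left(-23\right) 134 - \frac{1}{45} = \frac{161}{15} \cdot 134 - \frac{1}{45} = \frac{21574}{15} - \frac{1}{45} = \frac{64721}{45}$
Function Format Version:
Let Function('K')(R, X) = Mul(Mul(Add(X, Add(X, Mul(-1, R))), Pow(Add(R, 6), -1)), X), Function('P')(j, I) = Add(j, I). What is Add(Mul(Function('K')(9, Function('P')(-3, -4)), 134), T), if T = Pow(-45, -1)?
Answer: Rational(64721, 45) ≈ 1438.2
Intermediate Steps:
T = Rational(-1, 45) ≈ -0.022222
Function('P')(j, I) = Add(I, j)
Function('K')(R, X) = Mul(X, Pow(Add(6, R), -1), Add(Mul(-1, R), Mul(2, X))) (Function('K')(R, X) = Mul(Mul(Add(Mul(-1, R), Mul(2, X)), Pow(Add(6, R), -1)), X) = Mul(Mul(Pow(Add(6, R), -1), Add(Mul(-1, R), Mul(2, X))), X) = Mul(X, Pow(Add(6, R), -1), Add(Mul(-1, R), Mul(2, X))))
Add(Mul(Function('K')(9, Function('P')(-3, -4)), 134), T) = Add(Mul(Mul(Add(-4, -3), Pow(Add(6, 9), -1), Add(Mul(-1, 9), Mul(2, Add(-4, -3)))), 134), Rational(-1, 45)) = Add(Mul(Mul(-7, Pow(15, -1), Add(-9, Mul(2, -7))), 134), Rational(-1, 45)) = Add(Mul(Mul(-7, Rational(1, 15), Add(-9, -14)), 134), Rational(-1, 45)) = Add(Mul(Mul(-7, Rational(1, 15), -23), 134), Rational(-1, 45)) = Add(Mul(Rational(161, 15), 134), Rational(-1, 45)) = Add(Rational(21574, 15), Rational(-1, 45)) = Rational(64721, 45)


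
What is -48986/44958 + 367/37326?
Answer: -301991975/279683718 ≈ -1.0798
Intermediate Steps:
-48986/44958 + 367/37326 = -48986*1/44958 + 367*(1/37326) = -24493/22479 + 367/37326 = -301991975/279683718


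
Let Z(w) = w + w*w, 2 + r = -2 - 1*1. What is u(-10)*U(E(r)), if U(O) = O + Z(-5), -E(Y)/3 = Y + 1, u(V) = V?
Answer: -320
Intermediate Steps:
r = -5 (r = -2 + (-2 - 1*1) = -2 + (-2 - 1) = -2 - 3 = -5)
Z(w) = w + w²
E(Y) = -3 - 3*Y (E(Y) = -3*(Y + 1) = -3*(1 + Y) = -3 - 3*Y)
U(O) = 20 + O (U(O) = O - 5*(1 - 5) = O - 5*(-4) = O + 20 = 20 + O)
u(-10)*U(E(r)) = -10*(20 + (-3 - 3*(-5))) = -10*(20 + (-3 + 15)) = -10*(20 + 12) = -10*32 = -320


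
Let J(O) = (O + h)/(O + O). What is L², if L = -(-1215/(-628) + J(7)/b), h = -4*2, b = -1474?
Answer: 9823027857241/2624160245476 ≈ 3.7433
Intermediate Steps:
h = -8
J(O) = (-8 + O)/(2*O) (J(O) = (O - 8)/(O + O) = (-8 + O)/((2*O)) = (-8 + O)*(1/(2*O)) = (-8 + O)/(2*O))
L = -3134171/1619926 (L = -(-1215/(-628) + ((½)*(-8 + 7)/7)/(-1474)) = -(-1215*(-1/628) + ((½)*(⅐)*(-1))*(-1/1474)) = -(1215/628 - 1/14*(-1/1474)) = -(1215/628 + 1/20636) = -1*3134171/1619926 = -3134171/1619926 ≈ -1.9348)
L² = (-3134171/1619926)² = 9823027857241/2624160245476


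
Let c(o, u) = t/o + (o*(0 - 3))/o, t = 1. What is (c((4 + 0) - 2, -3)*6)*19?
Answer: -285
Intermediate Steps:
c(o, u) = -3 + 1/o (c(o, u) = 1/o + (o*(0 - 3))/o = 1/o + (o*(-3))/o = 1/o + (-3*o)/o = 1/o - 3 = -3 + 1/o)
(c((4 + 0) - 2, -3)*6)*19 = ((-3 + 1/((4 + 0) - 2))*6)*19 = ((-3 + 1/(4 - 2))*6)*19 = ((-3 + 1/2)*6)*19 = ((-3 + ½)*6)*19 = -5/2*6*19 = -15*19 = -285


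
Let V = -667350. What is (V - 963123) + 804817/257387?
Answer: -32281673018/19799 ≈ -1.6305e+6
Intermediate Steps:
(V - 963123) + 804817/257387 = (-667350 - 963123) + 804817/257387 = -1630473 + 804817*(1/257387) = -1630473 + 61909/19799 = -32281673018/19799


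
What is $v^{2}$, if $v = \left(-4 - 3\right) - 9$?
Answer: $256$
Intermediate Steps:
$v = -16$ ($v = -7 - 9 = -16$)
$v^{2} = \left(-16\right)^{2} = 256$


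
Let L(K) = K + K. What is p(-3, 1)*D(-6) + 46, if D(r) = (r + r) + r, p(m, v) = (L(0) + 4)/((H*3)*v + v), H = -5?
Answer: 358/7 ≈ 51.143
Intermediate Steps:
L(K) = 2*K
p(m, v) = -2/(7*v) (p(m, v) = (2*0 + 4)/((-5*3)*v + v) = (0 + 4)/(-15*v + v) = 4/((-14*v)) = 4*(-1/(14*v)) = -2/(7*v))
D(r) = 3*r (D(r) = 2*r + r = 3*r)
p(-3, 1)*D(-6) + 46 = (-2/7/1)*(3*(-6)) + 46 = -2/7*1*(-18) + 46 = -2/7*(-18) + 46 = 36/7 + 46 = 358/7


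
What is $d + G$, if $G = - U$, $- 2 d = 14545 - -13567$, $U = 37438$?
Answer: $-51494$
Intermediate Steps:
$d = -14056$ ($d = - \frac{14545 - -13567}{2} = - \frac{14545 + 13567}{2} = \left(- \frac{1}{2}\right) 28112 = -14056$)
$G = -37438$ ($G = \left(-1\right) 37438 = -37438$)
$d + G = -14056 - 37438 = -51494$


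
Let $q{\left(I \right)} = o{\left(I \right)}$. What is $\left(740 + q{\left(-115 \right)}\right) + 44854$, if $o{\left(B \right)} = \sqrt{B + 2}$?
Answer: $45594 + i \sqrt{113} \approx 45594.0 + 10.63 i$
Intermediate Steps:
$o{\left(B \right)} = \sqrt{2 + B}$
$q{\left(I \right)} = \sqrt{2 + I}$
$\left(740 + q{\left(-115 \right)}\right) + 44854 = \left(740 + \sqrt{2 - 115}\right) + 44854 = \left(740 + \sqrt{-113}\right) + 44854 = \left(740 + i \sqrt{113}\right) + 44854 = 45594 + i \sqrt{113}$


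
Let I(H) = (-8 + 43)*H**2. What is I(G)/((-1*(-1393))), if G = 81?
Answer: 32805/199 ≈ 164.85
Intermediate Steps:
I(H) = 35*H**2
I(G)/((-1*(-1393))) = (35*81**2)/((-1*(-1393))) = (35*6561)/1393 = 229635*(1/1393) = 32805/199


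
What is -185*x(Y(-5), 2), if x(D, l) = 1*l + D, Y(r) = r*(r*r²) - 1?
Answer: -115810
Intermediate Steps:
Y(r) = -1 + r⁴ (Y(r) = r*r³ - 1 = r⁴ - 1 = -1 + r⁴)
x(D, l) = D + l (x(D, l) = l + D = D + l)
-185*x(Y(-5), 2) = -185*((-1 + (-5)⁴) + 2) = -185*((-1 + 625) + 2) = -185*(624 + 2) = -185*626 = -115810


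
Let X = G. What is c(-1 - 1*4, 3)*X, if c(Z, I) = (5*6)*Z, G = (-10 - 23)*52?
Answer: 257400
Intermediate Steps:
G = -1716 (G = -33*52 = -1716)
c(Z, I) = 30*Z
X = -1716
c(-1 - 1*4, 3)*X = (30*(-1 - 1*4))*(-1716) = (30*(-1 - 4))*(-1716) = (30*(-5))*(-1716) = -150*(-1716) = 257400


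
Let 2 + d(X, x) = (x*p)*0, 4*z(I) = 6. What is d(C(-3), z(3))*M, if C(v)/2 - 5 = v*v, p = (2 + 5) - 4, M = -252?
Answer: 504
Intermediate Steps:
p = 3 (p = 7 - 4 = 3)
C(v) = 10 + 2*v**2 (C(v) = 10 + 2*(v*v) = 10 + 2*v**2)
z(I) = 3/2 (z(I) = (1/4)*6 = 3/2)
d(X, x) = -2 (d(X, x) = -2 + (x*3)*0 = -2 + (3*x)*0 = -2 + 0 = -2)
d(C(-3), z(3))*M = -2*(-252) = 504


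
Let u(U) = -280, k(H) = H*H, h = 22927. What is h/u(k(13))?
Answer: -22927/280 ≈ -81.882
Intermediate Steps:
k(H) = H²
h/u(k(13)) = 22927/(-280) = 22927*(-1/280) = -22927/280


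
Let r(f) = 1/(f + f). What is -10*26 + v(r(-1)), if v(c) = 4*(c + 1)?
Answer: -258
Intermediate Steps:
r(f) = 1/(2*f)
v(c) = 4 + 4*c (v(c) = 4*(1 + c) = 4 + 4*c)
-10*26 + v(r(-1)) = -10*26 + (4 + 4*((½)/(-1))) = -260 + (4 + 4*((½)*(-1))) = -260 + (4 + 4*(-½)) = -260 + (4 - 2) = -260 + 2 = -258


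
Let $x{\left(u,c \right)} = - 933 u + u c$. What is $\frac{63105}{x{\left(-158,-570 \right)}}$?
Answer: $\frac{21035}{79158} \approx 0.26573$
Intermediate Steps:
$x{\left(u,c \right)} = - 933 u + c u$
$\frac{63105}{x{\left(-158,-570 \right)}} = \frac{63105}{\left(-158\right) \left(-933 - 570\right)} = \frac{63105}{\left(-158\right) \left(-1503\right)} = \frac{63105}{237474} = 63105 \cdot \frac{1}{237474} = \frac{21035}{79158}$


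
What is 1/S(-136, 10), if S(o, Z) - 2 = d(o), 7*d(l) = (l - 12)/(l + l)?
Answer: 476/989 ≈ 0.48129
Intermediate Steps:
d(l) = (-12 + l)/(14*l) (d(l) = ((l - 12)/(l + l))/7 = ((-12 + l)/((2*l)))/7 = ((-12 + l)*(1/(2*l)))/7 = ((-12 + l)/(2*l))/7 = (-12 + l)/(14*l))
S(o, Z) = 2 + (-12 + o)/(14*o)
1/S(-136, 10) = 1/((1/14)*(-12 + 29*(-136))/(-136)) = 1/((1/14)*(-1/136)*(-12 - 3944)) = 1/((1/14)*(-1/136)*(-3956)) = 1/(989/476) = 476/989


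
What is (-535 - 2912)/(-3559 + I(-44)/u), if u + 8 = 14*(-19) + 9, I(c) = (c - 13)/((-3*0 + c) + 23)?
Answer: 6394185/6601964 ≈ 0.96853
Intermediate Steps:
I(c) = (-13 + c)/(23 + c) (I(c) = (-13 + c)/((0 + c) + 23) = (-13 + c)/(c + 23) = (-13 + c)/(23 + c))
u = -265 (u = -8 + (14*(-19) + 9) = -8 + (-266 + 9) = -8 - 257 = -265)
(-535 - 2912)/(-3559 + I(-44)/u) = (-535 - 2912)/(-3559 + ((-13 - 44)/(23 - 44))/(-265)) = -3447/(-3559 + (-57/(-21))*(-1/265)) = -3447/(-3559 - 1/21*(-57)*(-1/265)) = -3447/(-3559 + (19/7)*(-1/265)) = -3447/(-3559 - 19/1855) = -3447/(-6601964/1855) = -3447*(-1855/6601964) = 6394185/6601964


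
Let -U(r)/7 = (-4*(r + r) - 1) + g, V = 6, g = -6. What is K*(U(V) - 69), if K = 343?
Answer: 108388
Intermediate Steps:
U(r) = 49 + 56*r (U(r) = -7*((-4*(r + r) - 1) - 6) = -7*((-8*r - 1) - 6) = -7*((-1 - 8*r) - 6) = -7*(-7 - 8*r) = 49 + 56*r)
K*(U(V) - 69) = 343*((49 + 56*6) - 69) = 343*((49 + 336) - 69) = 343*(385 - 69) = 343*316 = 108388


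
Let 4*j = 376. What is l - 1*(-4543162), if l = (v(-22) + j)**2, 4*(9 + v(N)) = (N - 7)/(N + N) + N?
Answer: 140925574553/30976 ≈ 4.5495e+6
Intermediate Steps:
j = 94 (j = (1/4)*376 = 94)
v(N) = -9 + N/4 + (-7 + N)/(8*N) (v(N) = -9 + ((N - 7)/(N + N) + N)/4 = -9 + ((-7 + N)/((2*N)) + N)/4 = -9 + ((-7 + N)*(1/(2*N)) + N)/4 = -9 + ((-7 + N)/(2*N) + N)/4 = -9 + (N + (-7 + N)/(2*N))/4 = -9 + (N/4 + (-7 + N)/(8*N)) = -9 + N/4 + (-7 + N)/(8*N))
l = 196588441/30976 (l = ((1/8)*(-7 - 22*(-71 + 2*(-22)))/(-22) + 94)**2 = ((1/8)*(-1/22)*(-7 - 22*(-71 - 44)) + 94)**2 = ((1/8)*(-1/22)*(-7 - 22*(-115)) + 94)**2 = ((1/8)*(-1/22)*(-7 + 2530) + 94)**2 = ((1/8)*(-1/22)*2523 + 94)**2 = (-2523/176 + 94)**2 = (14021/176)**2 = 196588441/30976 ≈ 6346.5)
l - 1*(-4543162) = 196588441/30976 - 1*(-4543162) = 196588441/30976 + 4543162 = 140925574553/30976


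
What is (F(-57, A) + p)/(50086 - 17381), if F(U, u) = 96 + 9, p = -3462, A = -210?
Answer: -3357/32705 ≈ -0.10264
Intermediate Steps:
F(U, u) = 105
(F(-57, A) + p)/(50086 - 17381) = (105 - 3462)/(50086 - 17381) = -3357/32705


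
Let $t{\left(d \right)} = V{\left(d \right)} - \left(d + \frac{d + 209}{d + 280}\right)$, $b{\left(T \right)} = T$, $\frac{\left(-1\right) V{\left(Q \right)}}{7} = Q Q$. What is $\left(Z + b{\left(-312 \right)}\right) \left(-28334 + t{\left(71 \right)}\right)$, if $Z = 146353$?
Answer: $- \frac{3264917715052}{351} \approx -9.3018 \cdot 10^{9}$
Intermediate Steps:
$V{\left(Q \right)} = - 7 Q^{2}$ ($V{\left(Q \right)} = - 7 Q Q = - 7 Q^{2}$)
$t{\left(d \right)} = - d - 7 d^{2} - \frac{209 + d}{280 + d}$ ($t{\left(d \right)} = - 7 d^{2} - \left(d + \frac{d + 209}{d + 280}\right) = - 7 d^{2} - \left(d + \frac{209 + d}{280 + d}\right) = - d - 7 d^{2} - \frac{209 + d}{280 + d}$)
$\left(Z + b{\left(-312 \right)}\right) \left(-28334 + t{\left(71 \right)}\right) = \left(146353 - 312\right) \left(-28334 + \frac{-209 - 1961 \cdot 71^{2} - 19951 - 7 \cdot 71^{3}}{280 + 71}\right) = 146041 \left(-28334 + \frac{-209 - 9885401 - 19951 - 2505377}{351}\right) = 146041 \left(-28334 + \frac{1}{351} \left(-12410938\right)\right) = 146041 \left(-28334 - \frac{12410938}{351}\right) = 146041 \left(- \frac{22356172}{351}\right) = - \frac{3264917715052}{351}$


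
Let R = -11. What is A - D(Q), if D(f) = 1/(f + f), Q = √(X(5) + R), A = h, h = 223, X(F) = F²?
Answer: 223 - √14/28 ≈ 222.87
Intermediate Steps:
A = 223
Q = √14 (Q = √(5² - 11) = √(25 - 11) = √14 ≈ 3.7417)
D(f) = 1/(2*f)
A - D(Q) = 223 - 1/(2*(√14)) = 223 - √14/14/2 = 223 - √14/28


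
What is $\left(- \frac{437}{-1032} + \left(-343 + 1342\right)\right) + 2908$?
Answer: $\frac{4032461}{1032} \approx 3907.4$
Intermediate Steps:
$\left(- \frac{437}{-1032} + \left(-343 + 1342\right)\right) + 2908 = \left(\left(-437\right) \left(- \frac{1}{1032}\right) + 999\right) + 2908 = \left(\frac{437}{1032} + 999\right) + 2908 = \frac{1031405}{1032} + 2908 = \frac{4032461}{1032}$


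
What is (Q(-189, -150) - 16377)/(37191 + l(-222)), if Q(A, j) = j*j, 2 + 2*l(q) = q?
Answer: 6123/37079 ≈ 0.16513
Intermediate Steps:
l(q) = -1 + q/2
Q(A, j) = j**2
(Q(-189, -150) - 16377)/(37191 + l(-222)) = ((-150)**2 - 16377)/(37191 + (-1 + (1/2)*(-222))) = (22500 - 16377)/(37191 + (-1 - 111)) = 6123/(37191 - 112) = 6123/37079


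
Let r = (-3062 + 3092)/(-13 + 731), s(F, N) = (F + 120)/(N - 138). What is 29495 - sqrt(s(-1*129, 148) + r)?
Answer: 29495 - I*sqrt(11060790)/3590 ≈ 29495.0 - 0.9264*I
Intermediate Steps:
s(F, N) = (120 + F)/(-138 + N)
r = 15/359 (r = 30/718 = 30*(1/718) = 15/359 ≈ 0.041783)
29495 - sqrt(s(-1*129, 148) + r) = 29495 - sqrt((120 - 1*129)/(-138 + 148) + 15/359) = 29495 - sqrt((120 - 129)/10 + 15/359) = 29495 - sqrt((1/10)*(-9) + 15/359) = 29495 - sqrt(-9/10 + 15/359) = 29495 - sqrt(-3081/3590) = 29495 - I*sqrt(11060790)/3590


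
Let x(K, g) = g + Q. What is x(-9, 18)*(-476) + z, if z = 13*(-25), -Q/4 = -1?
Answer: -10797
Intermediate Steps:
Q = 4 (Q = -4*(-1) = 4)
x(K, g) = 4 + g (x(K, g) = g + 4 = 4 + g)
z = -325
x(-9, 18)*(-476) + z = (4 + 18)*(-476) - 325 = 22*(-476) - 325 = -10472 - 325 = -10797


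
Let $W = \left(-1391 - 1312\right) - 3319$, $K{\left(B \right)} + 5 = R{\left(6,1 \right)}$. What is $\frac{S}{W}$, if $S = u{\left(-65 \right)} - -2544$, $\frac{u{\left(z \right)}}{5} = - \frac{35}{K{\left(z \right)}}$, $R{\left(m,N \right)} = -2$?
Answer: $- \frac{2569}{6022} \approx -0.4266$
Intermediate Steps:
$K{\left(B \right)} = -7$ ($K{\left(B \right)} = -5 - 2 = -7$)
$u{\left(z \right)} = 25$ ($u{\left(z \right)} = 5 \left(- \frac{35}{-7}\right) = 5 \left(\left(-35\right) \left(- \frac{1}{7}\right)\right) = 5 \cdot 5 = 25$)
$S = 2569$ ($S = 25 - -2544 = 25 + 2544 = 2569$)
$W = -6022$ ($W = -2703 - 3319 = -6022$)
$\frac{S}{W} = \frac{2569}{-6022} = 2569 \left(- \frac{1}{6022}\right) = - \frac{2569}{6022}$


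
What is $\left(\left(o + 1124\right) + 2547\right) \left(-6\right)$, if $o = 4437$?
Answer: $-48648$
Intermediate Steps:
$\left(\left(o + 1124\right) + 2547\right) \left(-6\right) = \left(\left(4437 + 1124\right) + 2547\right) \left(-6\right) = \left(5561 + 2547\right) \left(-6\right) = 8108 \left(-6\right) = -48648$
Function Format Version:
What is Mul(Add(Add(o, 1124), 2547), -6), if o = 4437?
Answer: -48648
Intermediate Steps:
Mul(Add(Add(o, 1124), 2547), -6) = Mul(Add(Add(4437, 1124), 2547), -6) = Mul(Add(5561, 2547), -6) = Mul(8108, -6) = -48648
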